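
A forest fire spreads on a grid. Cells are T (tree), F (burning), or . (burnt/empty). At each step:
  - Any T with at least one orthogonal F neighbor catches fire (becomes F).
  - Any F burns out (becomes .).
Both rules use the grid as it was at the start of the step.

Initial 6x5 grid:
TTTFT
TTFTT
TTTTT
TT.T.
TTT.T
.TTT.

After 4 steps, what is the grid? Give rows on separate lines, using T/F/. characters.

Step 1: 5 trees catch fire, 2 burn out
  TTF.F
  TF.FT
  TTFTT
  TT.T.
  TTT.T
  .TTT.
Step 2: 5 trees catch fire, 5 burn out
  TF...
  F...F
  TF.FT
  TT.T.
  TTT.T
  .TTT.
Step 3: 5 trees catch fire, 5 burn out
  F....
  .....
  F...F
  TF.F.
  TTT.T
  .TTT.
Step 4: 2 trees catch fire, 5 burn out
  .....
  .....
  .....
  F....
  TFT.T
  .TTT.

.....
.....
.....
F....
TFT.T
.TTT.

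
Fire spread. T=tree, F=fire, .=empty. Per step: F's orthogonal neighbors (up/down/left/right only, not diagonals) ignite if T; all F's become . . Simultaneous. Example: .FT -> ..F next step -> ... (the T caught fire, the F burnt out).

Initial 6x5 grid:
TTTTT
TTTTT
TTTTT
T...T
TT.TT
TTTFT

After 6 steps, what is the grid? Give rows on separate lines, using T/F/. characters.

Step 1: 3 trees catch fire, 1 burn out
  TTTTT
  TTTTT
  TTTTT
  T...T
  TT.FT
  TTF.F
Step 2: 2 trees catch fire, 3 burn out
  TTTTT
  TTTTT
  TTTTT
  T...T
  TT..F
  TF...
Step 3: 3 trees catch fire, 2 burn out
  TTTTT
  TTTTT
  TTTTT
  T...F
  TF...
  F....
Step 4: 2 trees catch fire, 3 burn out
  TTTTT
  TTTTT
  TTTTF
  T....
  F....
  .....
Step 5: 3 trees catch fire, 2 burn out
  TTTTT
  TTTTF
  TTTF.
  F....
  .....
  .....
Step 6: 4 trees catch fire, 3 burn out
  TTTTF
  TTTF.
  FTF..
  .....
  .....
  .....

TTTTF
TTTF.
FTF..
.....
.....
.....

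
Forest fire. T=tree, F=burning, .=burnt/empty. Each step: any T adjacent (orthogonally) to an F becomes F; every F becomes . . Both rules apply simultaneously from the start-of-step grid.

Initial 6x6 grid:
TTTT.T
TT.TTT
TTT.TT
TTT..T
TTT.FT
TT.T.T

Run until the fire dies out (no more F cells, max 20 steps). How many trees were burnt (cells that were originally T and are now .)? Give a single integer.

Step 1: +1 fires, +1 burnt (F count now 1)
Step 2: +2 fires, +1 burnt (F count now 2)
Step 3: +1 fires, +2 burnt (F count now 1)
Step 4: +2 fires, +1 burnt (F count now 2)
Step 5: +2 fires, +2 burnt (F count now 2)
Step 6: +1 fires, +2 burnt (F count now 1)
Step 7: +1 fires, +1 burnt (F count now 1)
Step 8: +1 fires, +1 burnt (F count now 1)
Step 9: +1 fires, +1 burnt (F count now 1)
Step 10: +2 fires, +1 burnt (F count now 2)
Step 11: +2 fires, +2 burnt (F count now 2)
Step 12: +3 fires, +2 burnt (F count now 3)
Step 13: +3 fires, +3 burnt (F count now 3)
Step 14: +3 fires, +3 burnt (F count now 3)
Step 15: +1 fires, +3 burnt (F count now 1)
Step 16: +0 fires, +1 burnt (F count now 0)
Fire out after step 16
Initially T: 27, now '.': 35
Total burnt (originally-T cells now '.'): 26

Answer: 26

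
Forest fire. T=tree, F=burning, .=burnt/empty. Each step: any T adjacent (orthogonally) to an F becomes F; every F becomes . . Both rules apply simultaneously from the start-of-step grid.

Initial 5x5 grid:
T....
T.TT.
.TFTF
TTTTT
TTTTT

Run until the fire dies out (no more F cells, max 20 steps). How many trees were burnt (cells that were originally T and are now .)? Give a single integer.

Answer: 14

Derivation:
Step 1: +5 fires, +2 burnt (F count now 5)
Step 2: +5 fires, +5 burnt (F count now 5)
Step 3: +3 fires, +5 burnt (F count now 3)
Step 4: +1 fires, +3 burnt (F count now 1)
Step 5: +0 fires, +1 burnt (F count now 0)
Fire out after step 5
Initially T: 16, now '.': 23
Total burnt (originally-T cells now '.'): 14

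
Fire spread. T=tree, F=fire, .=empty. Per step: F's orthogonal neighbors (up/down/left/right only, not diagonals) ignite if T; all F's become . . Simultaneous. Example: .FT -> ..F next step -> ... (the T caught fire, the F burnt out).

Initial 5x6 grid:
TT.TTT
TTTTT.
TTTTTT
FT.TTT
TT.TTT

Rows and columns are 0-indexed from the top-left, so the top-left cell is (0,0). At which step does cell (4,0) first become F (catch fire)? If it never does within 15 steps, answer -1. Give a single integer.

Step 1: cell (4,0)='F' (+3 fires, +1 burnt)
  -> target ignites at step 1
Step 2: cell (4,0)='.' (+3 fires, +3 burnt)
Step 3: cell (4,0)='.' (+3 fires, +3 burnt)
Step 4: cell (4,0)='.' (+3 fires, +3 burnt)
Step 5: cell (4,0)='.' (+3 fires, +3 burnt)
Step 6: cell (4,0)='.' (+5 fires, +3 burnt)
Step 7: cell (4,0)='.' (+3 fires, +5 burnt)
Step 8: cell (4,0)='.' (+2 fires, +3 burnt)
Step 9: cell (4,0)='.' (+0 fires, +2 burnt)
  fire out at step 9

1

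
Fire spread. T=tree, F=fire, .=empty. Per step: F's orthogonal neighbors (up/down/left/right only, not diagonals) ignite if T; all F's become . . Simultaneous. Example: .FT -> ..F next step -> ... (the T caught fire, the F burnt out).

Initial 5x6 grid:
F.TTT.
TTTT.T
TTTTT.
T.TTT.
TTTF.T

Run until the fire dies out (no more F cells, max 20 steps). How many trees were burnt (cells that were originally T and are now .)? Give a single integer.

Step 1: +3 fires, +2 burnt (F count now 3)
Step 2: +6 fires, +3 burnt (F count now 6)
Step 3: +7 fires, +6 burnt (F count now 7)
Step 4: +2 fires, +7 burnt (F count now 2)
Step 5: +1 fires, +2 burnt (F count now 1)
Step 6: +0 fires, +1 burnt (F count now 0)
Fire out after step 6
Initially T: 21, now '.': 28
Total burnt (originally-T cells now '.'): 19

Answer: 19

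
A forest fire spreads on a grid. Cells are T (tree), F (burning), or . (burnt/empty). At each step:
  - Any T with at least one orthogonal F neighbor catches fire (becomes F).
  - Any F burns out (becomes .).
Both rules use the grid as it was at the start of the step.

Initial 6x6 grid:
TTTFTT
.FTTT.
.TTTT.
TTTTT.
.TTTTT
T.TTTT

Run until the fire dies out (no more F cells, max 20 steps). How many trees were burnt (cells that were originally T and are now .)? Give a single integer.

Step 1: +6 fires, +2 burnt (F count now 6)
Step 2: +6 fires, +6 burnt (F count now 6)
Step 3: +5 fires, +6 burnt (F count now 5)
Step 4: +3 fires, +5 burnt (F count now 3)
Step 5: +3 fires, +3 burnt (F count now 3)
Step 6: +2 fires, +3 burnt (F count now 2)
Step 7: +1 fires, +2 burnt (F count now 1)
Step 8: +0 fires, +1 burnt (F count now 0)
Fire out after step 8
Initially T: 27, now '.': 35
Total burnt (originally-T cells now '.'): 26

Answer: 26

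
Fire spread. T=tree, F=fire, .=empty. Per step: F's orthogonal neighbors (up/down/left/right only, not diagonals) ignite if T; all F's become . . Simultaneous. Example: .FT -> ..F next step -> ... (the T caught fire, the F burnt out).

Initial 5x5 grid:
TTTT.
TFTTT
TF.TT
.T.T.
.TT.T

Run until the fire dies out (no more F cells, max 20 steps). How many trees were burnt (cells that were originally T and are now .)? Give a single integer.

Step 1: +5 fires, +2 burnt (F count now 5)
Step 2: +4 fires, +5 burnt (F count now 4)
Step 3: +4 fires, +4 burnt (F count now 4)
Step 4: +2 fires, +4 burnt (F count now 2)
Step 5: +0 fires, +2 burnt (F count now 0)
Fire out after step 5
Initially T: 16, now '.': 24
Total burnt (originally-T cells now '.'): 15

Answer: 15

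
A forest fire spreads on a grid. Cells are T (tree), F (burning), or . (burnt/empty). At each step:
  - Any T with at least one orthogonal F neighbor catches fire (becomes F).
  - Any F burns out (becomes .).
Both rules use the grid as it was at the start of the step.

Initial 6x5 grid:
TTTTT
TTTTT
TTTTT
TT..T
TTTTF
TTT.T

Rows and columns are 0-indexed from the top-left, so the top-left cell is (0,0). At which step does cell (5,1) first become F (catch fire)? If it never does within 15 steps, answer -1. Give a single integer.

Step 1: cell (5,1)='T' (+3 fires, +1 burnt)
Step 2: cell (5,1)='T' (+2 fires, +3 burnt)
Step 3: cell (5,1)='T' (+4 fires, +2 burnt)
Step 4: cell (5,1)='F' (+6 fires, +4 burnt)
  -> target ignites at step 4
Step 5: cell (5,1)='.' (+5 fires, +6 burnt)
Step 6: cell (5,1)='.' (+3 fires, +5 burnt)
Step 7: cell (5,1)='.' (+2 fires, +3 burnt)
Step 8: cell (5,1)='.' (+1 fires, +2 burnt)
Step 9: cell (5,1)='.' (+0 fires, +1 burnt)
  fire out at step 9

4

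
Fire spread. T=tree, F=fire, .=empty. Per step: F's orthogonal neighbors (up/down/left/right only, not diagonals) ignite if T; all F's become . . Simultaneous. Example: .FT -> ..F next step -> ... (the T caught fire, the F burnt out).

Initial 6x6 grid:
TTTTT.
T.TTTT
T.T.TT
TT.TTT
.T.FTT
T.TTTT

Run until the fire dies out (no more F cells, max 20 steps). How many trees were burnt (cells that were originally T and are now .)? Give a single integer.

Step 1: +3 fires, +1 burnt (F count now 3)
Step 2: +4 fires, +3 burnt (F count now 4)
Step 3: +3 fires, +4 burnt (F count now 3)
Step 4: +2 fires, +3 burnt (F count now 2)
Step 5: +3 fires, +2 burnt (F count now 3)
Step 6: +2 fires, +3 burnt (F count now 2)
Step 7: +2 fires, +2 burnt (F count now 2)
Step 8: +1 fires, +2 burnt (F count now 1)
Step 9: +1 fires, +1 burnt (F count now 1)
Step 10: +1 fires, +1 burnt (F count now 1)
Step 11: +1 fires, +1 burnt (F count now 1)
Step 12: +1 fires, +1 burnt (F count now 1)
Step 13: +1 fires, +1 burnt (F count now 1)
Step 14: +1 fires, +1 burnt (F count now 1)
Step 15: +0 fires, +1 burnt (F count now 0)
Fire out after step 15
Initially T: 27, now '.': 35
Total burnt (originally-T cells now '.'): 26

Answer: 26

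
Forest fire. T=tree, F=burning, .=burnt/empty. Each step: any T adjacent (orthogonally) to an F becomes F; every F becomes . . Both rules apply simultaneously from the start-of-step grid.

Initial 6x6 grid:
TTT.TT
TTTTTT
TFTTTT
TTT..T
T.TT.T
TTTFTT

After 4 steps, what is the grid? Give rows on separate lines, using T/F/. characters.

Step 1: 7 trees catch fire, 2 burn out
  TTT.TT
  TFTTTT
  F.FTTT
  TFT..T
  T.TF.T
  TTF.FT
Step 2: 9 trees catch fire, 7 burn out
  TFT.TT
  F.FTTT
  ...FTT
  F.F..T
  T.F..T
  TF...F
Step 3: 7 trees catch fire, 9 burn out
  F.F.TT
  ...FTT
  ....FT
  .....T
  F....F
  F.....
Step 4: 3 trees catch fire, 7 burn out
  ....TT
  ....FT
  .....F
  .....F
  ......
  ......

....TT
....FT
.....F
.....F
......
......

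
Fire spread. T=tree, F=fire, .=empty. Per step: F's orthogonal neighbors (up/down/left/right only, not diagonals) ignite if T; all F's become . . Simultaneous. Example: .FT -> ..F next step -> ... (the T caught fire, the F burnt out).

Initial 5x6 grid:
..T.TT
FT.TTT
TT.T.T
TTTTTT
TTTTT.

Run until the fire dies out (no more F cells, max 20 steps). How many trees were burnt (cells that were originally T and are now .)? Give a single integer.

Answer: 21

Derivation:
Step 1: +2 fires, +1 burnt (F count now 2)
Step 2: +2 fires, +2 burnt (F count now 2)
Step 3: +2 fires, +2 burnt (F count now 2)
Step 4: +2 fires, +2 burnt (F count now 2)
Step 5: +2 fires, +2 burnt (F count now 2)
Step 6: +3 fires, +2 burnt (F count now 3)
Step 7: +3 fires, +3 burnt (F count now 3)
Step 8: +2 fires, +3 burnt (F count now 2)
Step 9: +2 fires, +2 burnt (F count now 2)
Step 10: +1 fires, +2 burnt (F count now 1)
Step 11: +0 fires, +1 burnt (F count now 0)
Fire out after step 11
Initially T: 22, now '.': 29
Total burnt (originally-T cells now '.'): 21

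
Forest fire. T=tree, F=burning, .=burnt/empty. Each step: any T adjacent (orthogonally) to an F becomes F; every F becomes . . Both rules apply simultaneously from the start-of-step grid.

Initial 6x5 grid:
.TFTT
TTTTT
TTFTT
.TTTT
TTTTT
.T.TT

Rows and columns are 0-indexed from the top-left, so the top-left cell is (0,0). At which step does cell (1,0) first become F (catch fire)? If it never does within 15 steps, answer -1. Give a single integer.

Step 1: cell (1,0)='T' (+6 fires, +2 burnt)
Step 2: cell (1,0)='T' (+8 fires, +6 burnt)
Step 3: cell (1,0)='F' (+5 fires, +8 burnt)
  -> target ignites at step 3
Step 4: cell (1,0)='.' (+4 fires, +5 burnt)
Step 5: cell (1,0)='.' (+1 fires, +4 burnt)
Step 6: cell (1,0)='.' (+0 fires, +1 burnt)
  fire out at step 6

3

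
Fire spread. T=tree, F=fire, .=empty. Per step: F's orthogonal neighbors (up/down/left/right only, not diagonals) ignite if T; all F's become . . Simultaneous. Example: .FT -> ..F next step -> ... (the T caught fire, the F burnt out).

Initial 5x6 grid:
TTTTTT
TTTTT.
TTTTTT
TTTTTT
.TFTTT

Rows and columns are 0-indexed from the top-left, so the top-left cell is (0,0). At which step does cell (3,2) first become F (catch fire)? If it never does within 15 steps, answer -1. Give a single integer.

Step 1: cell (3,2)='F' (+3 fires, +1 burnt)
  -> target ignites at step 1
Step 2: cell (3,2)='.' (+4 fires, +3 burnt)
Step 3: cell (3,2)='.' (+6 fires, +4 burnt)
Step 4: cell (3,2)='.' (+6 fires, +6 burnt)
Step 5: cell (3,2)='.' (+5 fires, +6 burnt)
Step 6: cell (3,2)='.' (+2 fires, +5 burnt)
Step 7: cell (3,2)='.' (+1 fires, +2 burnt)
Step 8: cell (3,2)='.' (+0 fires, +1 burnt)
  fire out at step 8

1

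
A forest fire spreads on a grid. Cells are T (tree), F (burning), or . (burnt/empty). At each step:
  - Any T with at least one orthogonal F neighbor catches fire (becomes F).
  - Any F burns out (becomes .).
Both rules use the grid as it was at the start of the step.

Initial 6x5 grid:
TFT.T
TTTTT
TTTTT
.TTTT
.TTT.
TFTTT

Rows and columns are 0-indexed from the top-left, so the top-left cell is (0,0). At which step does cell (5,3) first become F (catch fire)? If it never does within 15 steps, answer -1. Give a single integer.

Step 1: cell (5,3)='T' (+6 fires, +2 burnt)
Step 2: cell (5,3)='F' (+6 fires, +6 burnt)
  -> target ignites at step 2
Step 3: cell (5,3)='.' (+6 fires, +6 burnt)
Step 4: cell (5,3)='.' (+3 fires, +6 burnt)
Step 5: cell (5,3)='.' (+3 fires, +3 burnt)
Step 6: cell (5,3)='.' (+0 fires, +3 burnt)
  fire out at step 6

2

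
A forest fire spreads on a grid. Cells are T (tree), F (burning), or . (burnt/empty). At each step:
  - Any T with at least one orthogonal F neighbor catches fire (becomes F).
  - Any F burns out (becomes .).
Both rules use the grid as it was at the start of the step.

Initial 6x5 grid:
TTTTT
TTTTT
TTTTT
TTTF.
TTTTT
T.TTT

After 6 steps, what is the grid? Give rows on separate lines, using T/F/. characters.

Step 1: 3 trees catch fire, 1 burn out
  TTTTT
  TTTTT
  TTTFT
  TTF..
  TTTFT
  T.TTT
Step 2: 7 trees catch fire, 3 burn out
  TTTTT
  TTTFT
  TTF.F
  TF...
  TTF.F
  T.TFT
Step 3: 8 trees catch fire, 7 burn out
  TTTFT
  TTF.F
  TF...
  F....
  TF...
  T.F.F
Step 4: 5 trees catch fire, 8 burn out
  TTF.F
  TF...
  F....
  .....
  F....
  T....
Step 5: 3 trees catch fire, 5 burn out
  TF...
  F....
  .....
  .....
  .....
  F....
Step 6: 1 trees catch fire, 3 burn out
  F....
  .....
  .....
  .....
  .....
  .....

F....
.....
.....
.....
.....
.....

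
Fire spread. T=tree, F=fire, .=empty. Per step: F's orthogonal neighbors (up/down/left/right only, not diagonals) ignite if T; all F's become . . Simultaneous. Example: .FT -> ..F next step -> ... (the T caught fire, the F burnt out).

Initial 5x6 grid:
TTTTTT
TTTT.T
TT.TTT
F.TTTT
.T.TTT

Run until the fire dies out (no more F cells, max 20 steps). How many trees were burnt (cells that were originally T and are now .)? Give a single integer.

Step 1: +1 fires, +1 burnt (F count now 1)
Step 2: +2 fires, +1 burnt (F count now 2)
Step 3: +2 fires, +2 burnt (F count now 2)
Step 4: +2 fires, +2 burnt (F count now 2)
Step 5: +2 fires, +2 burnt (F count now 2)
Step 6: +2 fires, +2 burnt (F count now 2)
Step 7: +3 fires, +2 burnt (F count now 3)
Step 8: +5 fires, +3 burnt (F count now 5)
Step 9: +3 fires, +5 burnt (F count now 3)
Step 10: +1 fires, +3 burnt (F count now 1)
Step 11: +0 fires, +1 burnt (F count now 0)
Fire out after step 11
Initially T: 24, now '.': 29
Total burnt (originally-T cells now '.'): 23

Answer: 23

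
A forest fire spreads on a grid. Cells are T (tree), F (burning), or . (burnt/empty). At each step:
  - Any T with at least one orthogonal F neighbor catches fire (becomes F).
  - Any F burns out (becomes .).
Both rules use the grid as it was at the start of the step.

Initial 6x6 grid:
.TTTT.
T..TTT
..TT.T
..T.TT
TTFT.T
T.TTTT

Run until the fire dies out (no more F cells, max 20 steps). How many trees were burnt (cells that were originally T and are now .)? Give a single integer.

Step 1: +4 fires, +1 burnt (F count now 4)
Step 2: +3 fires, +4 burnt (F count now 3)
Step 3: +3 fires, +3 burnt (F count now 3)
Step 4: +2 fires, +3 burnt (F count now 2)
Step 5: +3 fires, +2 burnt (F count now 3)
Step 6: +4 fires, +3 burnt (F count now 4)
Step 7: +3 fires, +4 burnt (F count now 3)
Step 8: +0 fires, +3 burnt (F count now 0)
Fire out after step 8
Initially T: 23, now '.': 35
Total burnt (originally-T cells now '.'): 22

Answer: 22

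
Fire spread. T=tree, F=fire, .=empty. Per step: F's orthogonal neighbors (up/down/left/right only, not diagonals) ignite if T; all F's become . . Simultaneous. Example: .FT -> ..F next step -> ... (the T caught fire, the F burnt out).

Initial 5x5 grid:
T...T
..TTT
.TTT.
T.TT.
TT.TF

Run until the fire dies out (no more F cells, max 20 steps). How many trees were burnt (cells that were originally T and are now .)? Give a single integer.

Answer: 10

Derivation:
Step 1: +1 fires, +1 burnt (F count now 1)
Step 2: +1 fires, +1 burnt (F count now 1)
Step 3: +2 fires, +1 burnt (F count now 2)
Step 4: +2 fires, +2 burnt (F count now 2)
Step 5: +3 fires, +2 burnt (F count now 3)
Step 6: +1 fires, +3 burnt (F count now 1)
Step 7: +0 fires, +1 burnt (F count now 0)
Fire out after step 7
Initially T: 14, now '.': 21
Total burnt (originally-T cells now '.'): 10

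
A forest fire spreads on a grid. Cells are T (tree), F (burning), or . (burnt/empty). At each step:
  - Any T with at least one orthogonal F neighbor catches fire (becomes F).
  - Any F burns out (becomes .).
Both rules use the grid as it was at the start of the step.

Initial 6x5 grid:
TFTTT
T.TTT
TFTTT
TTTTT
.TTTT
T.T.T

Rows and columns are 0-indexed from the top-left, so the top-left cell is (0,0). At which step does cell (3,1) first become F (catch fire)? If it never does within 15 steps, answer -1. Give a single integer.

Step 1: cell (3,1)='F' (+5 fires, +2 burnt)
  -> target ignites at step 1
Step 2: cell (3,1)='.' (+7 fires, +5 burnt)
Step 3: cell (3,1)='.' (+5 fires, +7 burnt)
Step 4: cell (3,1)='.' (+4 fires, +5 burnt)
Step 5: cell (3,1)='.' (+1 fires, +4 burnt)
Step 6: cell (3,1)='.' (+1 fires, +1 burnt)
Step 7: cell (3,1)='.' (+0 fires, +1 burnt)
  fire out at step 7

1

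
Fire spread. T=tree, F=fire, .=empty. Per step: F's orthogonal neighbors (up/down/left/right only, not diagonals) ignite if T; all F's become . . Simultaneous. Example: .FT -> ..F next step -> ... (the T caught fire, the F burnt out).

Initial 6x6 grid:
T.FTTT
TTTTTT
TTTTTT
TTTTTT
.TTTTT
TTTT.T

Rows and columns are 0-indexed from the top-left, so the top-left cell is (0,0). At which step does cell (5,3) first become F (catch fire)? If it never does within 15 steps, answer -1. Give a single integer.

Step 1: cell (5,3)='T' (+2 fires, +1 burnt)
Step 2: cell (5,3)='T' (+4 fires, +2 burnt)
Step 3: cell (5,3)='T' (+6 fires, +4 burnt)
Step 4: cell (5,3)='T' (+7 fires, +6 burnt)
Step 5: cell (5,3)='T' (+6 fires, +7 burnt)
Step 6: cell (5,3)='F' (+4 fires, +6 burnt)
  -> target ignites at step 6
Step 7: cell (5,3)='.' (+2 fires, +4 burnt)
Step 8: cell (5,3)='.' (+1 fires, +2 burnt)
Step 9: cell (5,3)='.' (+0 fires, +1 burnt)
  fire out at step 9

6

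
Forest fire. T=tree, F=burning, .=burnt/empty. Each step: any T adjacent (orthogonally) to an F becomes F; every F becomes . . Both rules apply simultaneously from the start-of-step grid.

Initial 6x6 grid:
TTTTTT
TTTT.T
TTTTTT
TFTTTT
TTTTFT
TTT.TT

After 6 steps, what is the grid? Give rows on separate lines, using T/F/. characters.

Step 1: 8 trees catch fire, 2 burn out
  TTTTTT
  TTTT.T
  TFTTTT
  F.FTFT
  TFTF.F
  TTT.FT
Step 2: 10 trees catch fire, 8 burn out
  TTTTTT
  TFTT.T
  F.FTFT
  ...F.F
  F.F...
  TFT..F
Step 3: 7 trees catch fire, 10 burn out
  TFTTTT
  F.FT.T
  ...F.F
  ......
  ......
  F.F...
Step 4: 4 trees catch fire, 7 burn out
  F.FTTT
  ...F.F
  ......
  ......
  ......
  ......
Step 5: 2 trees catch fire, 4 burn out
  ...FTF
  ......
  ......
  ......
  ......
  ......
Step 6: 1 trees catch fire, 2 burn out
  ....F.
  ......
  ......
  ......
  ......
  ......

....F.
......
......
......
......
......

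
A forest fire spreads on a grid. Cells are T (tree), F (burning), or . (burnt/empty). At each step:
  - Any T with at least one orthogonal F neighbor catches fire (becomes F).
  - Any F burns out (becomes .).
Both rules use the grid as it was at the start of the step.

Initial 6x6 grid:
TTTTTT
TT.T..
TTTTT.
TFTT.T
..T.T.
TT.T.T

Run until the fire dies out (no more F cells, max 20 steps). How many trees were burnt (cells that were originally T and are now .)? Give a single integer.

Step 1: +3 fires, +1 burnt (F count now 3)
Step 2: +5 fires, +3 burnt (F count now 5)
Step 3: +3 fires, +5 burnt (F count now 3)
Step 4: +4 fires, +3 burnt (F count now 4)
Step 5: +1 fires, +4 burnt (F count now 1)
Step 6: +1 fires, +1 burnt (F count now 1)
Step 7: +1 fires, +1 burnt (F count now 1)
Step 8: +0 fires, +1 burnt (F count now 0)
Fire out after step 8
Initially T: 24, now '.': 30
Total burnt (originally-T cells now '.'): 18

Answer: 18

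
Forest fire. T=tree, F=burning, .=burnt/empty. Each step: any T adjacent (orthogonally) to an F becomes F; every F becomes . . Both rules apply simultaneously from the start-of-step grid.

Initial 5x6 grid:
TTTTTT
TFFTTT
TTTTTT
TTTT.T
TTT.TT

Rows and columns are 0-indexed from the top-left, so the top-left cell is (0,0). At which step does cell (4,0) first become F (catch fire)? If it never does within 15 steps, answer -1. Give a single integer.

Step 1: cell (4,0)='T' (+6 fires, +2 burnt)
Step 2: cell (4,0)='T' (+7 fires, +6 burnt)
Step 3: cell (4,0)='T' (+7 fires, +7 burnt)
Step 4: cell (4,0)='F' (+3 fires, +7 burnt)
  -> target ignites at step 4
Step 5: cell (4,0)='.' (+1 fires, +3 burnt)
Step 6: cell (4,0)='.' (+1 fires, +1 burnt)
Step 7: cell (4,0)='.' (+1 fires, +1 burnt)
Step 8: cell (4,0)='.' (+0 fires, +1 burnt)
  fire out at step 8

4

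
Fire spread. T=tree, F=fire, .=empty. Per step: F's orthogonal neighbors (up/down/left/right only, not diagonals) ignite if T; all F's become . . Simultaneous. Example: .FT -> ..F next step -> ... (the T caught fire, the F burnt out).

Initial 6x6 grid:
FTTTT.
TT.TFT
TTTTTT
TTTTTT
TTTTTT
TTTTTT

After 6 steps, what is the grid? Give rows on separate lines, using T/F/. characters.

Step 1: 6 trees catch fire, 2 burn out
  .FTTF.
  FT.F.F
  TTTTFT
  TTTTTT
  TTTTTT
  TTTTTT
Step 2: 7 trees catch fire, 6 burn out
  ..FF..
  .F....
  FTTF.F
  TTTTFT
  TTTTTT
  TTTTTT
Step 3: 6 trees catch fire, 7 burn out
  ......
  ......
  .FF...
  FTTF.F
  TTTTFT
  TTTTTT
Step 4: 6 trees catch fire, 6 burn out
  ......
  ......
  ......
  .FF...
  FTTF.F
  TTTTFT
Step 5: 5 trees catch fire, 6 burn out
  ......
  ......
  ......
  ......
  .FF...
  FTTF.F
Step 6: 2 trees catch fire, 5 burn out
  ......
  ......
  ......
  ......
  ......
  .FF...

......
......
......
......
......
.FF...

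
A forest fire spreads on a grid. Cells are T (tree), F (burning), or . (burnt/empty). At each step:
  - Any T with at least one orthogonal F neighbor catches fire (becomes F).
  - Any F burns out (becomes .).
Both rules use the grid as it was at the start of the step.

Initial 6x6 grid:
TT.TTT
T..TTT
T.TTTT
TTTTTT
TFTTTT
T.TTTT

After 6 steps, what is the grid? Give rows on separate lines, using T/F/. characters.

Step 1: 3 trees catch fire, 1 burn out
  TT.TTT
  T..TTT
  T.TTTT
  TFTTTT
  F.FTTT
  T.TTTT
Step 2: 5 trees catch fire, 3 burn out
  TT.TTT
  T..TTT
  T.TTTT
  F.FTTT
  ...FTT
  F.FTTT
Step 3: 5 trees catch fire, 5 burn out
  TT.TTT
  T..TTT
  F.FTTT
  ...FTT
  ....FT
  ...FTT
Step 4: 5 trees catch fire, 5 burn out
  TT.TTT
  F..TTT
  ...FTT
  ....FT
  .....F
  ....FT
Step 5: 5 trees catch fire, 5 burn out
  FT.TTT
  ...FTT
  ....FT
  .....F
  ......
  .....F
Step 6: 4 trees catch fire, 5 burn out
  .F.FTT
  ....FT
  .....F
  ......
  ......
  ......

.F.FTT
....FT
.....F
......
......
......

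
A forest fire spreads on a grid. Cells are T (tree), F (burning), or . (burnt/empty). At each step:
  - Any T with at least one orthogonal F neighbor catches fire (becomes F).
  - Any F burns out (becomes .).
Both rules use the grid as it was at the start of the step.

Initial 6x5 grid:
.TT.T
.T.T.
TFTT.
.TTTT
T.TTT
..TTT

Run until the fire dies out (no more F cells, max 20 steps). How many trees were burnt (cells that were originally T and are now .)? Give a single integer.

Step 1: +4 fires, +1 burnt (F count now 4)
Step 2: +3 fires, +4 burnt (F count now 3)
Step 3: +4 fires, +3 burnt (F count now 4)
Step 4: +3 fires, +4 burnt (F count now 3)
Step 5: +2 fires, +3 burnt (F count now 2)
Step 6: +1 fires, +2 burnt (F count now 1)
Step 7: +0 fires, +1 burnt (F count now 0)
Fire out after step 7
Initially T: 19, now '.': 28
Total burnt (originally-T cells now '.'): 17

Answer: 17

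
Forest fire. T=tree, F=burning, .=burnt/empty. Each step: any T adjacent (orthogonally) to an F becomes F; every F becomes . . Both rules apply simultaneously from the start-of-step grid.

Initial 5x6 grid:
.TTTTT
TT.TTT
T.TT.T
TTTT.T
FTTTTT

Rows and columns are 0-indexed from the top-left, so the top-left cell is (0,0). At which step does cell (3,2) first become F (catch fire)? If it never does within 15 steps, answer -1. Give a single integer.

Step 1: cell (3,2)='T' (+2 fires, +1 burnt)
Step 2: cell (3,2)='T' (+3 fires, +2 burnt)
Step 3: cell (3,2)='F' (+3 fires, +3 burnt)
  -> target ignites at step 3
Step 4: cell (3,2)='.' (+4 fires, +3 burnt)
Step 5: cell (3,2)='.' (+3 fires, +4 burnt)
Step 6: cell (3,2)='.' (+3 fires, +3 burnt)
Step 7: cell (3,2)='.' (+3 fires, +3 burnt)
Step 8: cell (3,2)='.' (+2 fires, +3 burnt)
Step 9: cell (3,2)='.' (+1 fires, +2 burnt)
Step 10: cell (3,2)='.' (+0 fires, +1 burnt)
  fire out at step 10

3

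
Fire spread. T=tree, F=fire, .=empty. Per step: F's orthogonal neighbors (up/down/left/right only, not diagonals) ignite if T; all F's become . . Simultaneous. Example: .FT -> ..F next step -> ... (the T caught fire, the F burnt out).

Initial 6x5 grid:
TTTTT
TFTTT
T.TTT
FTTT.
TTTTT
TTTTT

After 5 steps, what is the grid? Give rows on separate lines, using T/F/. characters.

Step 1: 6 trees catch fire, 2 burn out
  TFTTT
  F.FTT
  F.TTT
  .FTT.
  FTTTT
  TTTTT
Step 2: 7 trees catch fire, 6 burn out
  F.FTT
  ...FT
  ..FTT
  ..FT.
  .FTTT
  FTTTT
Step 3: 6 trees catch fire, 7 burn out
  ...FT
  ....F
  ...FT
  ...F.
  ..FTT
  .FTTT
Step 4: 4 trees catch fire, 6 burn out
  ....F
  .....
  ....F
  .....
  ...FT
  ..FTT
Step 5: 2 trees catch fire, 4 burn out
  .....
  .....
  .....
  .....
  ....F
  ...FT

.....
.....
.....
.....
....F
...FT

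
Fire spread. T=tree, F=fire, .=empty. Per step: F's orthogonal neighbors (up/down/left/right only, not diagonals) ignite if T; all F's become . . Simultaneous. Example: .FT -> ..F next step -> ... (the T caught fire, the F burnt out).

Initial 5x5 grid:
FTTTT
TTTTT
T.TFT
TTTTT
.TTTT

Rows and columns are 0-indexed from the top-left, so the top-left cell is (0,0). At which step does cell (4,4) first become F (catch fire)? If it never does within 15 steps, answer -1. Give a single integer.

Step 1: cell (4,4)='T' (+6 fires, +2 burnt)
Step 2: cell (4,4)='T' (+9 fires, +6 burnt)
Step 3: cell (4,4)='F' (+5 fires, +9 burnt)
  -> target ignites at step 3
Step 4: cell (4,4)='.' (+1 fires, +5 burnt)
Step 5: cell (4,4)='.' (+0 fires, +1 burnt)
  fire out at step 5

3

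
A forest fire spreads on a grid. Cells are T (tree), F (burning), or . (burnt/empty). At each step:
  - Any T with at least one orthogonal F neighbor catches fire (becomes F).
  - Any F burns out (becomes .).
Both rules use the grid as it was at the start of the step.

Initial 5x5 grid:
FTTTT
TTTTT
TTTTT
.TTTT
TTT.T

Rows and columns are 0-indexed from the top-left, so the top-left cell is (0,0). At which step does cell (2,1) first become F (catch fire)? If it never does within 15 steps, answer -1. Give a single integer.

Step 1: cell (2,1)='T' (+2 fires, +1 burnt)
Step 2: cell (2,1)='T' (+3 fires, +2 burnt)
Step 3: cell (2,1)='F' (+3 fires, +3 burnt)
  -> target ignites at step 3
Step 4: cell (2,1)='.' (+4 fires, +3 burnt)
Step 5: cell (2,1)='.' (+4 fires, +4 burnt)
Step 6: cell (2,1)='.' (+4 fires, +4 burnt)
Step 7: cell (2,1)='.' (+1 fires, +4 burnt)
Step 8: cell (2,1)='.' (+1 fires, +1 burnt)
Step 9: cell (2,1)='.' (+0 fires, +1 burnt)
  fire out at step 9

3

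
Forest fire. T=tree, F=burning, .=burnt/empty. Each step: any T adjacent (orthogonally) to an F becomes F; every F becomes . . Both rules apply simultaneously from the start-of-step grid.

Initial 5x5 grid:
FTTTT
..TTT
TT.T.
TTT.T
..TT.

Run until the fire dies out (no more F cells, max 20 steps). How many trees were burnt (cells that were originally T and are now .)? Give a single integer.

Answer: 8

Derivation:
Step 1: +1 fires, +1 burnt (F count now 1)
Step 2: +1 fires, +1 burnt (F count now 1)
Step 3: +2 fires, +1 burnt (F count now 2)
Step 4: +2 fires, +2 burnt (F count now 2)
Step 5: +2 fires, +2 burnt (F count now 2)
Step 6: +0 fires, +2 burnt (F count now 0)
Fire out after step 6
Initially T: 16, now '.': 17
Total burnt (originally-T cells now '.'): 8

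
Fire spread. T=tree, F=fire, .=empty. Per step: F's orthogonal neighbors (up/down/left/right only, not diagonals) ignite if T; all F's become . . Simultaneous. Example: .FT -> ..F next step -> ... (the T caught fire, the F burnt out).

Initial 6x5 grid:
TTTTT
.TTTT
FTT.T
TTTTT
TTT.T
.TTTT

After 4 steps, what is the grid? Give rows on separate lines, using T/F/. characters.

Step 1: 2 trees catch fire, 1 burn out
  TTTTT
  .TTTT
  .FT.T
  FTTTT
  TTT.T
  .TTTT
Step 2: 4 trees catch fire, 2 burn out
  TTTTT
  .FTTT
  ..F.T
  .FTTT
  FTT.T
  .TTTT
Step 3: 4 trees catch fire, 4 burn out
  TFTTT
  ..FTT
  ....T
  ..FTT
  .FT.T
  .TTTT
Step 4: 6 trees catch fire, 4 burn out
  F.FTT
  ...FT
  ....T
  ...FT
  ..F.T
  .FTTT

F.FTT
...FT
....T
...FT
..F.T
.FTTT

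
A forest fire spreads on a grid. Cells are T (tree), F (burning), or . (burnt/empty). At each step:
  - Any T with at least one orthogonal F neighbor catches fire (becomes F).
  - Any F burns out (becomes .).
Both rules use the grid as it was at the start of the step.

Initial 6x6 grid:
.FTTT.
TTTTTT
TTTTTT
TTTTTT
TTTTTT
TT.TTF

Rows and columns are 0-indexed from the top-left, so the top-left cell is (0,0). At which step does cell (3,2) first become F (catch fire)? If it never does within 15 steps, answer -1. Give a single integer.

Step 1: cell (3,2)='T' (+4 fires, +2 burnt)
Step 2: cell (3,2)='T' (+7 fires, +4 burnt)
Step 3: cell (3,2)='T' (+8 fires, +7 burnt)
Step 4: cell (3,2)='F' (+9 fires, +8 burnt)
  -> target ignites at step 4
Step 5: cell (3,2)='.' (+2 fires, +9 burnt)
Step 6: cell (3,2)='.' (+1 fires, +2 burnt)
Step 7: cell (3,2)='.' (+0 fires, +1 burnt)
  fire out at step 7

4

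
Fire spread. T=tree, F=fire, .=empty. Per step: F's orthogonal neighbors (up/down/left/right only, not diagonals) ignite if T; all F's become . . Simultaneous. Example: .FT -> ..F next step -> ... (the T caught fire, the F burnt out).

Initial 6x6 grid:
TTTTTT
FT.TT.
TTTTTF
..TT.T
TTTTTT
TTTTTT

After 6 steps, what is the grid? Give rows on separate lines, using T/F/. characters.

Step 1: 5 trees catch fire, 2 burn out
  FTTTTT
  .F.TT.
  FTTTF.
  ..TT.F
  TTTTTT
  TTTTTT
Step 2: 5 trees catch fire, 5 burn out
  .FTTTT
  ...TF.
  .FTF..
  ..TT..
  TTTTTF
  TTTTTT
Step 3: 7 trees catch fire, 5 burn out
  ..FTFT
  ...F..
  ..F...
  ..TF..
  TTTTF.
  TTTTTF
Step 4: 5 trees catch fire, 7 burn out
  ...F.F
  ......
  ......
  ..F...
  TTTF..
  TTTTF.
Step 5: 2 trees catch fire, 5 burn out
  ......
  ......
  ......
  ......
  TTF...
  TTTF..
Step 6: 2 trees catch fire, 2 burn out
  ......
  ......
  ......
  ......
  TF....
  TTF...

......
......
......
......
TF....
TTF...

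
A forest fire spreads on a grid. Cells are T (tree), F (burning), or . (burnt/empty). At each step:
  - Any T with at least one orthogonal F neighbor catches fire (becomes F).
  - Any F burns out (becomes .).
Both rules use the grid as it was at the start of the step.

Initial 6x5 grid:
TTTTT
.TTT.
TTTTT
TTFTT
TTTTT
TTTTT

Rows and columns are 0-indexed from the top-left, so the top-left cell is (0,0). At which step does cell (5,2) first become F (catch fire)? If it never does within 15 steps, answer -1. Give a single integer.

Step 1: cell (5,2)='T' (+4 fires, +1 burnt)
Step 2: cell (5,2)='F' (+8 fires, +4 burnt)
  -> target ignites at step 2
Step 3: cell (5,2)='.' (+9 fires, +8 burnt)
Step 4: cell (5,2)='.' (+4 fires, +9 burnt)
Step 5: cell (5,2)='.' (+2 fires, +4 burnt)
Step 6: cell (5,2)='.' (+0 fires, +2 burnt)
  fire out at step 6

2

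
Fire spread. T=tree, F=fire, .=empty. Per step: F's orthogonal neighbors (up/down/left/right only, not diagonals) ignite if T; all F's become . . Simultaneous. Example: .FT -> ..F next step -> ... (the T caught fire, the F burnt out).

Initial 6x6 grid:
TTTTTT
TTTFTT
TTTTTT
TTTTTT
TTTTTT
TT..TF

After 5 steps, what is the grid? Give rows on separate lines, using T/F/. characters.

Step 1: 6 trees catch fire, 2 burn out
  TTTFTT
  TTF.FT
  TTTFTT
  TTTTTT
  TTTTTF
  TT..F.
Step 2: 9 trees catch fire, 6 burn out
  TTF.FT
  TF...F
  TTF.FT
  TTTFTF
  TTTTF.
  TT....
Step 3: 8 trees catch fire, 9 burn out
  TF...F
  F.....
  TF...F
  TTF.F.
  TTTF..
  TT....
Step 4: 4 trees catch fire, 8 burn out
  F.....
  ......
  F.....
  TF....
  TTF...
  TT....
Step 5: 2 trees catch fire, 4 burn out
  ......
  ......
  ......
  F.....
  TF....
  TT....

......
......
......
F.....
TF....
TT....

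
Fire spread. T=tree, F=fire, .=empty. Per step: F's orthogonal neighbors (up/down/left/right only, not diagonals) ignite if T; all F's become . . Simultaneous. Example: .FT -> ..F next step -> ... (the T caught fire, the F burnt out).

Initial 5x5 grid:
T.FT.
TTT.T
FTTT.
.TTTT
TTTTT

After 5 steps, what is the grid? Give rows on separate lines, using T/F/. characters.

Step 1: 4 trees catch fire, 2 burn out
  T..F.
  FTF.T
  .FTT.
  .TTTT
  TTTTT
Step 2: 4 trees catch fire, 4 burn out
  F....
  .F..T
  ..FT.
  .FTTT
  TTTTT
Step 3: 3 trees catch fire, 4 burn out
  .....
  ....T
  ...F.
  ..FTT
  TFTTT
Step 4: 3 trees catch fire, 3 burn out
  .....
  ....T
  .....
  ...FT
  F.FTT
Step 5: 2 trees catch fire, 3 burn out
  .....
  ....T
  .....
  ....F
  ...FT

.....
....T
.....
....F
...FT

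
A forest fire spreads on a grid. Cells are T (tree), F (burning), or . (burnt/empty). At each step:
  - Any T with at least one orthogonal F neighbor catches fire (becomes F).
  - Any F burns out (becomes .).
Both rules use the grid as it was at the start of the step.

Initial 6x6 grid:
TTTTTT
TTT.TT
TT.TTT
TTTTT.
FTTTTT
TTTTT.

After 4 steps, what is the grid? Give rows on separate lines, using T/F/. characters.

Step 1: 3 trees catch fire, 1 burn out
  TTTTTT
  TTT.TT
  TT.TTT
  FTTTT.
  .FTTTT
  FTTTT.
Step 2: 4 trees catch fire, 3 burn out
  TTTTTT
  TTT.TT
  FT.TTT
  .FTTT.
  ..FTTT
  .FTTT.
Step 3: 5 trees catch fire, 4 burn out
  TTTTTT
  FTT.TT
  .F.TTT
  ..FTT.
  ...FTT
  ..FTT.
Step 4: 5 trees catch fire, 5 burn out
  FTTTTT
  .FT.TT
  ...TTT
  ...FT.
  ....FT
  ...FT.

FTTTTT
.FT.TT
...TTT
...FT.
....FT
...FT.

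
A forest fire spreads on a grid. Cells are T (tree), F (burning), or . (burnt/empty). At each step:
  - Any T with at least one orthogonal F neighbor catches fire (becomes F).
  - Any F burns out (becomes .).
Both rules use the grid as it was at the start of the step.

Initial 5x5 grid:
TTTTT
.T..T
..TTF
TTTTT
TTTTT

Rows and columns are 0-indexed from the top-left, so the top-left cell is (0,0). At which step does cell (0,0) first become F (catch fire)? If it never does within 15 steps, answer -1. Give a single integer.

Step 1: cell (0,0)='T' (+3 fires, +1 burnt)
Step 2: cell (0,0)='T' (+4 fires, +3 burnt)
Step 3: cell (0,0)='T' (+3 fires, +4 burnt)
Step 4: cell (0,0)='T' (+3 fires, +3 burnt)
Step 5: cell (0,0)='T' (+3 fires, +3 burnt)
Step 6: cell (0,0)='F' (+3 fires, +3 burnt)
  -> target ignites at step 6
Step 7: cell (0,0)='.' (+0 fires, +3 burnt)
  fire out at step 7

6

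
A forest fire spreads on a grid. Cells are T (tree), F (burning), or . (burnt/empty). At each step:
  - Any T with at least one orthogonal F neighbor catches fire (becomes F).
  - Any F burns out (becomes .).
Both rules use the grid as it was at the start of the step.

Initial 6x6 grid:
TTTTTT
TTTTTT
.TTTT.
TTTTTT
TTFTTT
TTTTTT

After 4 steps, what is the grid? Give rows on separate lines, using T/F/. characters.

Step 1: 4 trees catch fire, 1 burn out
  TTTTTT
  TTTTTT
  .TTTT.
  TTFTTT
  TF.FTT
  TTFTTT
Step 2: 7 trees catch fire, 4 burn out
  TTTTTT
  TTTTTT
  .TFTT.
  TF.FTT
  F...FT
  TF.FTT
Step 3: 8 trees catch fire, 7 burn out
  TTTTTT
  TTFTTT
  .F.FT.
  F...FT
  .....F
  F...FT
Step 4: 6 trees catch fire, 8 burn out
  TTFTTT
  TF.FTT
  ....F.
  .....F
  ......
  .....F

TTFTTT
TF.FTT
....F.
.....F
......
.....F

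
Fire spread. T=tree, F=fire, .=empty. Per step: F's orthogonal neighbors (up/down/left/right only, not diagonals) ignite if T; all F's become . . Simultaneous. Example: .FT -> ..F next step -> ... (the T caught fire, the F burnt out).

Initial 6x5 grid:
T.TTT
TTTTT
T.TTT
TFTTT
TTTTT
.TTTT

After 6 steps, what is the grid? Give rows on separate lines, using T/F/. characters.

Step 1: 3 trees catch fire, 1 burn out
  T.TTT
  TTTTT
  T.TTT
  F.FTT
  TFTTT
  .TTTT
Step 2: 6 trees catch fire, 3 burn out
  T.TTT
  TTTTT
  F.FTT
  ...FT
  F.FTT
  .FTTT
Step 3: 6 trees catch fire, 6 burn out
  T.TTT
  FTFTT
  ...FT
  ....F
  ...FT
  ..FTT
Step 4: 7 trees catch fire, 6 burn out
  F.FTT
  .F.FT
  ....F
  .....
  ....F
  ...FT
Step 5: 3 trees catch fire, 7 burn out
  ...FT
  ....F
  .....
  .....
  .....
  ....F
Step 6: 1 trees catch fire, 3 burn out
  ....F
  .....
  .....
  .....
  .....
  .....

....F
.....
.....
.....
.....
.....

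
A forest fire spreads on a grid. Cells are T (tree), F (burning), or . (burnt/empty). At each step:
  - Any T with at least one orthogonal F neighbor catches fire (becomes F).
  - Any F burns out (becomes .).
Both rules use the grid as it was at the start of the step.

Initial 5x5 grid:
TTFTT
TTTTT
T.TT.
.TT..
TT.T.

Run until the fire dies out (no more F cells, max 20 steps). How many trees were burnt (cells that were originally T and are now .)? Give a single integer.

Step 1: +3 fires, +1 burnt (F count now 3)
Step 2: +5 fires, +3 burnt (F count now 5)
Step 3: +4 fires, +5 burnt (F count now 4)
Step 4: +2 fires, +4 burnt (F count now 2)
Step 5: +1 fires, +2 burnt (F count now 1)
Step 6: +1 fires, +1 burnt (F count now 1)
Step 7: +0 fires, +1 burnt (F count now 0)
Fire out after step 7
Initially T: 17, now '.': 24
Total burnt (originally-T cells now '.'): 16

Answer: 16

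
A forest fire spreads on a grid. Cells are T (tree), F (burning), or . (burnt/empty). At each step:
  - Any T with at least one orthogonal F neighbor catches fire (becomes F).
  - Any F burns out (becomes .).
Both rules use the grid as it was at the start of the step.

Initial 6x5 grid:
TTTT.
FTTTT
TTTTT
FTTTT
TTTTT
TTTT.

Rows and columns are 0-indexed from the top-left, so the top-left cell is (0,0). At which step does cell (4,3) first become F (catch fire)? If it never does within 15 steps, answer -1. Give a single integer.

Step 1: cell (4,3)='T' (+5 fires, +2 burnt)
Step 2: cell (4,3)='T' (+6 fires, +5 burnt)
Step 3: cell (4,3)='T' (+6 fires, +6 burnt)
Step 4: cell (4,3)='F' (+6 fires, +6 burnt)
  -> target ignites at step 4
Step 5: cell (4,3)='.' (+3 fires, +6 burnt)
Step 6: cell (4,3)='.' (+0 fires, +3 burnt)
  fire out at step 6

4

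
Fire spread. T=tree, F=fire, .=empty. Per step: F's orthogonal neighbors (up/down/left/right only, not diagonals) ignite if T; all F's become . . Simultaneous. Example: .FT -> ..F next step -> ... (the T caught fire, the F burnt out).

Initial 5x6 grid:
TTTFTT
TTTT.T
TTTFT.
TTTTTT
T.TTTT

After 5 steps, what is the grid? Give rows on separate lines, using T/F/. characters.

Step 1: 6 trees catch fire, 2 burn out
  TTF.FT
  TTTF.T
  TTF.F.
  TTTFTT
  T.TTTT
Step 2: 7 trees catch fire, 6 burn out
  TF...F
  TTF..T
  TF....
  TTF.FT
  T.TFTT
Step 3: 8 trees catch fire, 7 burn out
  F.....
  TF...F
  F.....
  TF...F
  T.F.FT
Step 4: 3 trees catch fire, 8 burn out
  ......
  F.....
  ......
  F.....
  T....F
Step 5: 1 trees catch fire, 3 burn out
  ......
  ......
  ......
  ......
  F.....

......
......
......
......
F.....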